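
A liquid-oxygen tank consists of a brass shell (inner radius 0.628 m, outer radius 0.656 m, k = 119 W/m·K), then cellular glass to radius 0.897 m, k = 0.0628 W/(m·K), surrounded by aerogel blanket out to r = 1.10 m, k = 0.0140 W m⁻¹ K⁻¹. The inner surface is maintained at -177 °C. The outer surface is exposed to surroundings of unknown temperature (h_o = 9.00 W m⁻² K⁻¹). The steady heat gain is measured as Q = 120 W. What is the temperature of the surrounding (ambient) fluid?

T_out = 26.5 °C

Sum the resistances:
  R_brass = (1/0.628 − 1/0.656)/(4πk) = 0.06797/(4π·119) = 4.545×10^-5 K/W
  R_cellular glass = (1/0.656 − 1/0.897)/(4πk) = 0.4096/(4π·0.0628) = 0.5190 K/W
  R_aerogel blanket = (1/0.897 − 1/1.10)/(4πk) = 0.2057/(4π·0.0140) = 1.169 K/W
  R_conv,out = 1/(4πr²h) = 1/(4π·1.10²·9.00) = 0.007307 K/W
ΣR = 1.696 K/W
ΔT = Q·ΣR = 120 × 1.696 = 203.5 K
Heat flows inward, so T_out = T_in + ΔT = -177 + 203.5 = 26.5 °C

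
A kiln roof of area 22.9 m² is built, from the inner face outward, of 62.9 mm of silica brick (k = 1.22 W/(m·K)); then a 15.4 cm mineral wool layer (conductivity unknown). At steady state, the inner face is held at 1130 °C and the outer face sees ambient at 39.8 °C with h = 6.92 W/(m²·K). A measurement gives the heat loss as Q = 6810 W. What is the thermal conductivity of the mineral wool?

k = 0.0444 W/m·K

ΣR = ΔT/Q = |1130 − 39.8|/6810 = 0.1601 K/W
Known resistances:
  R_silica brick = L/(kA) = 0.0629/(1.22·22.9) = 0.002251 K/W
  R_conv,out = 1/(hA) = 1/(6.92·22.9) = 0.006310 K/W
R_mineral wool = ΣR − ΣR_known = 0.1601 − 0.008561 = 0.1515 K/W
L/(kA) = 0.1515 ⇒ k = 0.154/(0.1515·22.9) = 0.0444 W/m·K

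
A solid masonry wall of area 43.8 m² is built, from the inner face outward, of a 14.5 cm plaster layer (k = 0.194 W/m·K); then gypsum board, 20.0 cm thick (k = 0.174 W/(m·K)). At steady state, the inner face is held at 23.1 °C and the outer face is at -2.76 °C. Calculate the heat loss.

Resistance network (inner→outer):
  R_plaster = L/(kA) = 0.145/(0.194·43.8) = 0.01706 K/W
  R_gypsum board = L/(kA) = 0.200/(0.174·43.8) = 0.02624 K/W
ΣR = 0.01706 + 0.02624 = 0.04330 K/W
Q = ΔT/ΣR = (23.1 °C − -2.76 °C)/0.04330 = 597 W

Q = 597 W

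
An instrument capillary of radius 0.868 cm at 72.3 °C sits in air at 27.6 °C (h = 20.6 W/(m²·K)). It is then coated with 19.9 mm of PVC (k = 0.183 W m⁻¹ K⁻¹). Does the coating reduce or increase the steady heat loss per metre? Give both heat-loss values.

reduces: 50.2 → 34.2 W/m

Critical radius for a cylinder: r_cr = k/h = 0.00888 m = 0.888 cm.
Outer radius after coating: r₂ = 0.00868 + 0.0199 = 0.02858 m.
r₁ < r_cr < r₂: heat loss rises to a maximum at r_cr then falls. Whether the coating helps depends on whether Q(r₂) has dropped back below Q(r₁).
Bare: R = 1/(2πr₁h) = 0.8901 m·K/W; Q = 44.7/0.8901 = 50.2 W/m.
Coated: R = R_cond + R_conv = 1.307 m·K/W; Q = 44.7/1.307 = 34.2 W/m.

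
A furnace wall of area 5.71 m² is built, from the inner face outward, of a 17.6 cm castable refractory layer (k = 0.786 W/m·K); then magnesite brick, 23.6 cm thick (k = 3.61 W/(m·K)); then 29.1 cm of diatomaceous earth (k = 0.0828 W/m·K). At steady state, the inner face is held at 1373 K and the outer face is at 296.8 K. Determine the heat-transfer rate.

Q = 1620 W

Series thermal resistances, inner to outer:
  R_castable refractory = L/(kA) = 0.176/(0.786·5.71) = 0.03922 K/W
  R_magnesite brick = L/(kA) = 0.236/(3.61·5.71) = 0.01145 K/W
  R_diatomaceous earth = L/(kA) = 0.291/(0.0828·5.71) = 0.6155 K/W
ΣR = 0.03922 + 0.01145 + 0.6155 = 0.6662 K/W
Q = ΔT/ΣR = (1373 K − 296.8 K)/0.6662 = 1620 W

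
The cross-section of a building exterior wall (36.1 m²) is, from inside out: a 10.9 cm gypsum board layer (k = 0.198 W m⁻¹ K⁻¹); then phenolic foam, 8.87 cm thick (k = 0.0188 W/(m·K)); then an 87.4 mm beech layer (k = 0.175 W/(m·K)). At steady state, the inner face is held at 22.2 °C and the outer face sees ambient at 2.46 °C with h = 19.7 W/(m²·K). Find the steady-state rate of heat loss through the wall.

Series thermal resistances, inner to outer:
  R_gypsum board = L/(kA) = 0.109/(0.198·36.1) = 0.01525 K/W
  R_phenolic foam = L/(kA) = 0.0887/(0.0188·36.1) = 0.1307 K/W
  R_beech = L/(kA) = 0.0874/(0.175·36.1) = 0.01383 K/W
  R_conv,out = 1/(hA) = 1/(19.7·36.1) = 0.001406 K/W
ΣR = 0.01525 + 0.1307 + 0.01383 + 0.001406 = 0.1612 K/W
Q = ΔT/ΣR = (22.2 °C − 2.46 °C)/0.1612 = 122 W

Q = 122 W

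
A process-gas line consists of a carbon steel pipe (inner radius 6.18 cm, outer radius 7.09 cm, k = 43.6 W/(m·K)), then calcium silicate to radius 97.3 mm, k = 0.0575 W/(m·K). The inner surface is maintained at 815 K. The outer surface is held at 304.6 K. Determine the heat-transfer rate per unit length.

Q' = 582 W/m

Series thermal resistances, inner to outer:
  R'_carbon steel = ln(0.0709/0.0618)/(2πk) = 0.1374/(2π·43.6) = 5.014×10^-4 m·K/W
  R'_calcium silicate = ln(0.0973/0.0709)/(2πk) = 0.3165/(2π·0.0575) = 0.8761 m·K/W
ΣR = 5.014×10^-4 + 0.8761 = 0.8766 m·K/W
Q' = ΔT/ΣR = (815 K − 304.6 K)/0.8766 = 582 W/m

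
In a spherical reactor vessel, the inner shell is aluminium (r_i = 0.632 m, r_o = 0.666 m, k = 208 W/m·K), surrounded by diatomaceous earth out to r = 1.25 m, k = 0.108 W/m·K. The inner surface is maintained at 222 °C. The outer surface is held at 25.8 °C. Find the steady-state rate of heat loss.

Series thermal resistances, inner to outer:
  R_aluminium = (1/0.632 − 1/0.666)/(4πk) = 0.08078/(4π·208) = 3.090×10^-5 K/W
  R_diatomaceous earth = (1/0.666 − 1/1.25)/(4πk) = 0.7015/(4π·0.108) = 0.5169 K/W
ΣR = 3.090×10^-5 + 0.5169 = 0.5169 K/W
Q = ΔT/ΣR = (222 °C − 25.8 °C)/0.5169 = 380 W

Q = 380 W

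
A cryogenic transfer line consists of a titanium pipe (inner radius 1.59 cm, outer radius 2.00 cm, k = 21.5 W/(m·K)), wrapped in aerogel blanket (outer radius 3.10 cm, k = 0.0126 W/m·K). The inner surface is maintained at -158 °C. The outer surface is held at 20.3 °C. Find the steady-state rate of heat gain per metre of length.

Resistance network (inner→outer):
  R'_titanium = ln(0.0200/0.0159)/(2πk) = 0.2294/(2π·21.5) = 0.001698 m·K/W
  R'_aerogel blanket = ln(0.0310/0.0200)/(2πk) = 0.4383/(2π·0.0126) = 5.536 m·K/W
ΣR = 0.001698 + 5.536 = 5.538 m·K/W
Q' = ΔT/ΣR = (-158 °C − 20.3 °C)/5.538 = -32.2 W/m
(Negative Q' ⇒ heat flows inward; heat gain = 32.2 W/m.)

Q' = 32.2 W/m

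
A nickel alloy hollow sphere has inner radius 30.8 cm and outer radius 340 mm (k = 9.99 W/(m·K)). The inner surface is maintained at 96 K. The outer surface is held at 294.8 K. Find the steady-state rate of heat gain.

Q = 4πk·ΔT/(1/r₁ − 1/r₂) = 4π × 9.99 × 198.8 / (1/0.308 − 1/0.340) = 81700 W

Q = 81.7 kW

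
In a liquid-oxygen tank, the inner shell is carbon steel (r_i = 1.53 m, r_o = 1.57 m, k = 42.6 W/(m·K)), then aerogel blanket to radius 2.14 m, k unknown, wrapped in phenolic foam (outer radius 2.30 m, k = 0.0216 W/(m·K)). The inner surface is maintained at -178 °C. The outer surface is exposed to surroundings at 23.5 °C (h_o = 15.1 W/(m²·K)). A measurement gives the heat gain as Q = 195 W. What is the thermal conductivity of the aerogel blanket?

k = 0.0148 W/m·K

ΣR = ΔT/Q = |-178 − 23.5|/195 = 1.033 K/W
Known resistances:
  R_carbon steel = (1/1.53 − 1/1.57)/(4πk) = 0.01665/(4π·42.6) = 3.111×10^-5 K/W
  R_phenolic foam = (1/2.14 − 1/2.30)/(4πk) = 0.03251/(4π·0.0216) = 0.1198 K/W
  R_conv,out = 1/(4πr²h) = 1/(4π·2.30²·15.1) = 9.962×10^-4 K/W
R_aerogel blanket = ΣR − ΣR_known = 1.033 − 0.1208 = 0.9122 K/W
(1/r₁−1/r₂)/(4πk) = 0.9122 ⇒ k = 0.1697/(4π·0.9122) = 0.0148 W/m·K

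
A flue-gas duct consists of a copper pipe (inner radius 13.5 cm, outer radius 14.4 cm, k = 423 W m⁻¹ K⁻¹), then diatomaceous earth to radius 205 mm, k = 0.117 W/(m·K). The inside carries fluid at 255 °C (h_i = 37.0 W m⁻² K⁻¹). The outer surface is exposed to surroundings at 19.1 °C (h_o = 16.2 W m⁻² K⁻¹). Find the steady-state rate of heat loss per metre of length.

Series thermal resistances, inner to outer:
  R'_conv,in = 1/(2πr h) = 1/(2π·0.135·37.0) = 0.03186 m·K/W
  R'_copper = ln(0.144/0.135)/(2πk) = 0.06454/(2π·423) = 2.428×10^-5 m·K/W
  R'_diatomaceous earth = ln(0.205/0.144)/(2πk) = 0.3532/(2π·0.117) = 0.4805 m·K/W
  R'_conv,out = 1/(2πr h) = 1/(2π·0.205·16.2) = 0.04792 m·K/W
ΣR = 0.03186 + 2.428×10^-5 + 0.4805 + 0.04792 = 0.5603 m·K/W
Q' = ΔT/ΣR = (255 °C − 19.1 °C)/0.5603 = 421 W/m

Q' = 421 W/m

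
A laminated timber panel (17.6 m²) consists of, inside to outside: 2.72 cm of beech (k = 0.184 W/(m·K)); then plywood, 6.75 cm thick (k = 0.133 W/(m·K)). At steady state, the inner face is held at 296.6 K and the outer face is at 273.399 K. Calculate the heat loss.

Q = 623 W

Treat each layer as a resistance in series:
  R_beech = L/(kA) = 0.0272/(0.184·17.6) = 0.008399 K/W
  R_plywood = L/(kA) = 0.0675/(0.133·17.6) = 0.02884 K/W
ΣR = 0.008399 + 0.02884 = 0.03724 K/W
Q = ΔT/ΣR = (296.6 K − 273.399 K)/0.03724 = 623 W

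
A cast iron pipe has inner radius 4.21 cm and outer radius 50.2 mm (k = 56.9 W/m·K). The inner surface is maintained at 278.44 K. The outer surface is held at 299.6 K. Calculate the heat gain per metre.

Q' = 43000 W/m

Q' = 2πk·ΔT/ln(r₂/r₁) = 2π × 56.9 × 21.16 / ln(0.0502/0.0421) = 43000 W/m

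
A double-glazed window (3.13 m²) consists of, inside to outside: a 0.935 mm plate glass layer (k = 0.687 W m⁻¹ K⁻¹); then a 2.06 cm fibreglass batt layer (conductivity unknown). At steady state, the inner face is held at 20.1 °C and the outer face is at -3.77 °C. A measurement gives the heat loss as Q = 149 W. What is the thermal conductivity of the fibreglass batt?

k = 0.0412 W/m·K

ΣR = ΔT/Q = |20.1 − -3.77|/149 = 0.1602 K/W
Known resistances:
  R_plate glass = L/(kA) = 9.35×10^-4/(0.687·3.13) = 4.348×10^-4 K/W
R_fibreglass batt = ΣR − ΣR_known = 0.1602 − 4.348×10^-4 = 0.1598 K/W
L/(kA) = 0.1598 ⇒ k = 0.0206/(0.1598·3.13) = 0.0412 W/m·K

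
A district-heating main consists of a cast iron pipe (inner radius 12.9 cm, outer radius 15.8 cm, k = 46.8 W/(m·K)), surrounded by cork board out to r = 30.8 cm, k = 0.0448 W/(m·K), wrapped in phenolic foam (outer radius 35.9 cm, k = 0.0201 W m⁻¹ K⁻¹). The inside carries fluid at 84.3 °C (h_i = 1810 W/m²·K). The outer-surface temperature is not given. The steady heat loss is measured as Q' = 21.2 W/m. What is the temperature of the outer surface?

T_out = 8.28 °C

Sum the resistances:
  R'_conv,in = 1/(2πr h) = 1/(2π·0.129·1810) = 6.816×10^-4 m·K/W
  R'_cast iron = ln(0.158/0.129)/(2πk) = 0.2028/(2π·46.8) = 6.896×10^-4 m·K/W
  R'_cork board = ln(0.308/0.158)/(2πk) = 0.6675/(2π·0.0448) = 2.371 m·K/W
  R'_phenolic foam = ln(0.359/0.308)/(2πk) = 0.1532/(2π·0.0201) = 1.213 m·K/W
ΣR = 3.586 m·K/W
ΔT = Q'·ΣR = 21.2 × 3.586 = 76.02 K
Heat flows outward, so T_out = T_in − ΔT = 84.3 − 76.02 = 8.28 °C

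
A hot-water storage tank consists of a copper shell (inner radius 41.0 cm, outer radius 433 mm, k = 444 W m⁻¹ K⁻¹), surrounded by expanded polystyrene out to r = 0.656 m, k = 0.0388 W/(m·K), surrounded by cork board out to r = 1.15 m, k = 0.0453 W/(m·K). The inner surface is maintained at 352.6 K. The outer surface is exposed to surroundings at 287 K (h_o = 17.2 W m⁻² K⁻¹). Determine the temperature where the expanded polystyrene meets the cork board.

T = 314.4 K

Treat each layer as a resistance in series:
  R_copper = (1/0.410 − 1/0.433)/(4πk) = 0.1296/(4π·444) = 2.322×10^-5 K/W
  R_expanded polystyrene = (1/0.433 − 1/0.656)/(4πk) = 0.7851/(4π·0.0388) = 1.610 K/W
  R_cork board = (1/0.656 − 1/1.15)/(4πk) = 0.6548/(4π·0.0453) = 1.150 K/W
  R_conv,out = 1/(4πr²h) = 1/(4π·1.15²·17.2) = 0.003498 K/W
ΣR = 2.322×10^-5 + 1.610 + 1.150 + 0.003498 = 2.764 K/W
Q = ΔT/ΣR = (352.6 K − 287 K)/2.764 = 23.73 W
From the inner boundary to the expanded polystyrene/cork board interface, ΣR_partial = 1.610 K/W.
T_interface = T_in − Q·ΣR_partial = 352.6 K − (23.73)(1.610) = 314.4 K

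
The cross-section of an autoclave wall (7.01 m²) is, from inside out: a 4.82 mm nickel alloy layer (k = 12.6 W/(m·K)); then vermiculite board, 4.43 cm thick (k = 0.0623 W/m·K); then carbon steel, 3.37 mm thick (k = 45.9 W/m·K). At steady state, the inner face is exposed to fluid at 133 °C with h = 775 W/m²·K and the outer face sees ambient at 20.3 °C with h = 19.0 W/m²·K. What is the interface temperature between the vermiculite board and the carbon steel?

Resistance network (inner→outer):
  R_conv,in = 1/(hA) = 1/(775·7.01) = 1.841×10^-4 K/W
  R_nickel alloy = L/(kA) = 0.00482/(12.6·7.01) = 5.457×10^-5 K/W
  R_vermiculite board = L/(kA) = 0.0443/(0.0623·7.01) = 0.1014 K/W
  R_carbon steel = L/(kA) = 0.00337/(45.9·7.01) = 1.047×10^-5 K/W
  R_conv,out = 1/(hA) = 1/(19.0·7.01) = 0.007508 K/W
ΣR = 1.841×10^-4 + 5.457×10^-5 + 0.1014 + 1.047×10^-5 + 0.007508 = 0.1092 K/W
Q = ΔT/ΣR = (133 °C − 20.3 °C)/0.1092 = 1032 W
From the inner boundary to the vermiculite board/carbon steel interface, ΣR_partial = 0.1016 K/W.
T_interface = T_in − Q·ΣR_partial = 133 °C − (1032)(0.1016) = 28.1 °C

T = 28.1 °C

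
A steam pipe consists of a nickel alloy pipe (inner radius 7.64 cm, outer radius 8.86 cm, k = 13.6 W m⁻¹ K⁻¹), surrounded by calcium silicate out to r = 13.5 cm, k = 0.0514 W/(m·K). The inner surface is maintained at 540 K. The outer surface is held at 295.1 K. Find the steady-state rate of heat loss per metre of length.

Series thermal resistances, inner to outer:
  R'_nickel alloy = ln(0.0886/0.0764)/(2πk) = 0.1481/(2π·13.6) = 0.001734 m·K/W
  R'_calcium silicate = ln(0.135/0.0886)/(2πk) = 0.4211/(2π·0.0514) = 1.304 m·K/W
ΣR = 0.001734 + 1.304 = 1.306 m·K/W
Q' = ΔT/ΣR = (540 K − 295.1 K)/1.306 = 188 W/m

Q' = 188 W/m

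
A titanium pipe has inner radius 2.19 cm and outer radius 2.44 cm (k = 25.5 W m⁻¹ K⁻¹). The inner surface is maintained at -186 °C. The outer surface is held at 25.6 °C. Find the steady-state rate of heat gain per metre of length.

Q' = 2πk·ΔT/ln(r₂/r₁) = 2π × 25.5 × 211.6 / ln(0.0244/0.0219) = 3.14×10^5 W/m

Q' = 314 kW/m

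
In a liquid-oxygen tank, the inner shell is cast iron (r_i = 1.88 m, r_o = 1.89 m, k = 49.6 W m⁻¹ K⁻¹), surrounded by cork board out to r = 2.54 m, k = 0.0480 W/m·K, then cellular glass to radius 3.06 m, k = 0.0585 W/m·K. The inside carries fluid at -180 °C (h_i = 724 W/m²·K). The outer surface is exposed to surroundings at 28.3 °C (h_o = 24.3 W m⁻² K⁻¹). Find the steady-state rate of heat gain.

Q = 659 W

Resistance network (inner→outer):
  R_conv,in = 1/(4πr²h) = 1/(4π·1.88²·724) = 3.110×10^-5 K/W
  R_cast iron = (1/1.88 − 1/1.89)/(4πk) = 0.002814/(4π·49.6) = 4.515×10^-6 K/W
  R_cork board = (1/1.89 − 1/2.54)/(4πk) = 0.1354/(4π·0.0480) = 0.2245 K/W
  R_cellular glass = (1/2.54 − 1/3.06)/(4πk) = 0.06690/(4π·0.0585) = 0.09101 K/W
  R_conv,out = 1/(4πr²h) = 1/(4π·3.06²·24.3) = 3.497×10^-4 K/W
ΣR = 3.110×10^-5 + 4.515×10^-6 + 0.2245 + 0.09101 + 3.497×10^-4 = 0.3159 K/W
Q = ΔT/ΣR = (-180 °C − 28.3 °C)/0.3159 = -659 W
(Negative Q ⇒ heat flows inward; heat gain = 659 W.)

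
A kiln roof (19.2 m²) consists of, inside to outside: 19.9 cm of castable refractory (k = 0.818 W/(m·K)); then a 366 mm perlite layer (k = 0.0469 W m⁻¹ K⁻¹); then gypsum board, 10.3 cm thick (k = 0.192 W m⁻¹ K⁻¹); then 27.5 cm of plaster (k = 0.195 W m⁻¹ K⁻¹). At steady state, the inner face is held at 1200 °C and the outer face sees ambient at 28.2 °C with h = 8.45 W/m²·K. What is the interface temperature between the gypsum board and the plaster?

Series thermal resistances, inner to outer:
  R_castable refractory = L/(kA) = 0.199/(0.818·19.2) = 0.01267 K/W
  R_perlite = L/(kA) = 0.366/(0.0469·19.2) = 0.4064 K/W
  R_gypsum board = L/(kA) = 0.103/(0.192·19.2) = 0.02794 K/W
  R_plaster = L/(kA) = 0.275/(0.195·19.2) = 0.07345 K/W
  R_conv,out = 1/(hA) = 1/(8.45·19.2) = 0.006164 K/W
ΣR = 0.01267 + 0.4064 + 0.02794 + 0.07345 + 0.006164 = 0.5266 K/W
Q = ΔT/ΣR = (1200 °C − 28.2 °C)/0.5266 = 2225 W
From the inner boundary to the gypsum board/plaster interface, ΣR_partial = 0.4470 K/W.
T_interface = T_in − Q·ΣR_partial = 1200 °C − (2225)(0.4470) = 205 °C

T = 205 °C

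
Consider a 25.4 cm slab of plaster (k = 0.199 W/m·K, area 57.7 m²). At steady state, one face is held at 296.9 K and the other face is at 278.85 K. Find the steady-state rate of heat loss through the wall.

Q = 816 W

Q = kA·ΔT/L = 0.199 × 57.7 × |296.9 K − 278.85 K| / 0.254 = 816 W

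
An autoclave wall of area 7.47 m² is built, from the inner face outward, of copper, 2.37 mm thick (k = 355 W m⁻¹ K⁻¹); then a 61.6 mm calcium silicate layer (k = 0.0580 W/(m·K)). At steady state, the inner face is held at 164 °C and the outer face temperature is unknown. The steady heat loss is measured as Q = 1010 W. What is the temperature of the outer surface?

Series resistances:
  R_copper = L/(kA) = 0.00237/(355·7.47) = 8.937×10^-7 K/W
  R_calcium silicate = L/(kA) = 0.0616/(0.0580·7.47) = 0.1422 K/W
ΣR = 0.1422 K/W
ΔT = Q·ΣR = 1010 × 0.1422 = 143.6 K
Heat flows outward, so T_out = T_in − ΔT = 164 − 143.6 = 20.4 °C

T_out = 20.4 °C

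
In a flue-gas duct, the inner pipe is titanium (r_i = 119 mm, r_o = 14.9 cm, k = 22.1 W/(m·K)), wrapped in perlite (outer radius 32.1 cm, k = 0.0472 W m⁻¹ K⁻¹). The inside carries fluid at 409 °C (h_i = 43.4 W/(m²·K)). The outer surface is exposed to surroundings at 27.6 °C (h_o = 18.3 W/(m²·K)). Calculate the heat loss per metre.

Q' = 144 W/m

Treat each layer as a resistance in series:
  R'_conv,in = 1/(2πr h) = 1/(2π·0.119·43.4) = 0.03082 m·K/W
  R'_titanium = ln(0.149/0.119)/(2πk) = 0.2248/(2π·22.1) = 0.001619 m·K/W
  R'_perlite = ln(0.321/0.149)/(2πk) = 0.7675/(2π·0.0472) = 2.588 m·K/W
  R'_conv,out = 1/(2πr h) = 1/(2π·0.321·18.3) = 0.02709 m·K/W
ΣR = 0.03082 + 0.001619 + 2.588 + 0.02709 = 2.648 m·K/W
Q' = ΔT/ΣR = (409 °C − 27.6 °C)/2.648 = 144 W/m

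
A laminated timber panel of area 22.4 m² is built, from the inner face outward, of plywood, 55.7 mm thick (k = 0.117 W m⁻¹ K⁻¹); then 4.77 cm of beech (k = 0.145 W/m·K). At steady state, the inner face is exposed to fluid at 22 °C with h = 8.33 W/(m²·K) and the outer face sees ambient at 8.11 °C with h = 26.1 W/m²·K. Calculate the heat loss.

Q = 323 W

Treat each layer as a resistance in series:
  R_conv,in = 1/(hA) = 1/(8.33·22.4) = 0.005359 K/W
  R_plywood = L/(kA) = 0.0557/(0.117·22.4) = 0.02125 K/W
  R_beech = L/(kA) = 0.0477/(0.145·22.4) = 0.01469 K/W
  R_conv,out = 1/(hA) = 1/(26.1·22.4) = 0.001710 K/W
ΣR = 0.005359 + 0.02125 + 0.01469 + 0.001710 = 0.04301 K/W
Q = ΔT/ΣR = (22 °C − 8.11 °C)/0.04301 = 323 W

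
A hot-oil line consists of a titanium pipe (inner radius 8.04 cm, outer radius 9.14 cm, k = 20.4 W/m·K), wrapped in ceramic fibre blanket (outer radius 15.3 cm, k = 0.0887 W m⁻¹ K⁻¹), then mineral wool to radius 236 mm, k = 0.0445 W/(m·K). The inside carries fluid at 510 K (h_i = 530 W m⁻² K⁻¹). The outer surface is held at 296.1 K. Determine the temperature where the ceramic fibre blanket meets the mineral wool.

Resistance network (inner→outer):
  R'_conv,in = 1/(2πr h) = 1/(2π·0.0804·530) = 0.003735 m·K/W
  R'_titanium = ln(0.0914/0.0804)/(2πk) = 0.1282/(2π·20.4) = 0.001000 m·K/W
  R'_ceramic fibre blanket = ln(0.153/0.0914)/(2πk) = 0.5152/(2π·0.0887) = 0.9244 m·K/W
  R'_mineral wool = ln(0.236/0.153)/(2πk) = 0.4334/(2π·0.0445) = 1.550 m·K/W
ΣR = 0.003735 + 0.001000 + 0.9244 + 1.550 = 2.479 m·K/W
Q' = ΔT/ΣR = (510 K − 296.1 K)/2.479 = 86.28 W/m
From the inner boundary to the ceramic fibre blanket/mineral wool interface, ΣR_partial = 0.9291 m·K/W.
T_interface = T_in − Q'·ΣR_partial = 510 K − (86.28)(0.9291) = 430 K

T = 430 K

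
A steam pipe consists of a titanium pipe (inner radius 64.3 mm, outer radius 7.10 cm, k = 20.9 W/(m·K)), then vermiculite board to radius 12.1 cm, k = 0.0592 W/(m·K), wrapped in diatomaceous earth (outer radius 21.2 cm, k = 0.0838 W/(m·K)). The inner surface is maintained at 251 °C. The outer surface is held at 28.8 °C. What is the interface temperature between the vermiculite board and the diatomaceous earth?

T = 123 °C

Treat each layer as a resistance in series:
  R'_titanium = ln(0.0710/0.0643)/(2πk) = 0.09912/(2π·20.9) = 7.548×10^-4 m·K/W
  R'_vermiculite board = ln(0.121/0.0710)/(2πk) = 0.5331/(2π·0.0592) = 1.433 m·K/W
  R'_diatomaceous earth = ln(0.212/0.121)/(2πk) = 0.5608/(2π·0.0838) = 1.065 m·K/W
ΣR = 7.548×10^-4 + 1.433 + 1.065 = 2.499 m·K/W
Q' = ΔT/ΣR = (251 °C − 28.8 °C)/2.499 = 88.92 W/m
From the inner boundary to the vermiculite board/diatomaceous earth interface, ΣR_partial = 1.434 m·K/W.
T_interface = T_in − Q'·ΣR_partial = 251 °C − (88.92)(1.434) = 123 °C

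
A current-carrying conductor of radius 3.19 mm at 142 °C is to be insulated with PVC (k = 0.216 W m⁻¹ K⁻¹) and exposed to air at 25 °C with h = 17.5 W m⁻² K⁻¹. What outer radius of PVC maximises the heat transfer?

r_cr = 1.23 cm

For a cylinder, r_cr = k_ins/h = 0.216/17.5 = 0.0123 m = 1.23 cm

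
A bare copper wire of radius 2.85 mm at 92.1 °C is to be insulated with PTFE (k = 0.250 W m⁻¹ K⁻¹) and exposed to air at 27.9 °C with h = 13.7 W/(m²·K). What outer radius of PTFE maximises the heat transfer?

r_cr = 1.82 cm

For a cylinder, r_cr = k_ins/h = 0.250/13.7 = 0.0182 m = 1.82 cm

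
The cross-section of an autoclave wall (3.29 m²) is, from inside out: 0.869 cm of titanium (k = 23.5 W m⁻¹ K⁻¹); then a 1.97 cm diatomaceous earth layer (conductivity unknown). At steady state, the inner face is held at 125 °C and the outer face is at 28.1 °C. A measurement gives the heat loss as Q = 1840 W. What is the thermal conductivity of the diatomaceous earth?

k = 0.114 W/m·K

ΣR = ΔT/Q = |125 − 28.1|/1840 = 0.05266 K/W
Known resistances:
  R_titanium = L/(kA) = 0.00869/(23.5·3.29) = 1.124×10^-4 K/W
R_diatomaceous earth = ΣR − ΣR_known = 0.05266 − 1.124×10^-4 = 0.05255 K/W
L/(kA) = 0.05255 ⇒ k = 0.0197/(0.05255·3.29) = 0.114 W/m·K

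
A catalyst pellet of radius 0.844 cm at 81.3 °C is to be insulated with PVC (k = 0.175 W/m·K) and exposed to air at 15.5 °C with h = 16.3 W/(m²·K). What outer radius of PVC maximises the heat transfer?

r_cr = 2.15 cm

For a sphere, r_cr = 2k_ins/h = 2·0.175/16.3 = 0.0215 m = 2.15 cm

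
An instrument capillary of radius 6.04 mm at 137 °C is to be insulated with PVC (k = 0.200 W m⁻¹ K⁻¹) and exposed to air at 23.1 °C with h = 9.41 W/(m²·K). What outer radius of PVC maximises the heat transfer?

r_cr = 2.13 cm

For a cylinder, r_cr = k_ins/h = 0.200/9.41 = 0.0213 m = 2.13 cm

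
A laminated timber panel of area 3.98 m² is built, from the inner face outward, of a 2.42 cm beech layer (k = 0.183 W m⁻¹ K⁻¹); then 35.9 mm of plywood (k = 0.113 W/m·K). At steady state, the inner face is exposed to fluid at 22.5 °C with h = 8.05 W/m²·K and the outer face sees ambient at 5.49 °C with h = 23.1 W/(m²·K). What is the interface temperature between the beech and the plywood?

Resistance network (inner→outer):
  R_conv,in = 1/(hA) = 1/(8.05·3.98) = 0.03121 K/W
  R_beech = L/(kA) = 0.0242/(0.183·3.98) = 0.03323 K/W
  R_plywood = L/(kA) = 0.0359/(0.113·3.98) = 0.07982 K/W
  R_conv,out = 1/(hA) = 1/(23.1·3.98) = 0.01088 K/W
ΣR = 0.03121 + 0.03323 + 0.07982 + 0.01088 = 0.1551 K/W
Q = ΔT/ΣR = (22.5 °C − 5.49 °C)/0.1551 = 109.7 W
From the inner boundary to the beech/plywood interface, ΣR_partial = 0.06444 K/W.
T_interface = T_in − Q·ΣR_partial = 22.5 °C − (109.7)(0.06444) = 15.4 °C

T = 15.4 °C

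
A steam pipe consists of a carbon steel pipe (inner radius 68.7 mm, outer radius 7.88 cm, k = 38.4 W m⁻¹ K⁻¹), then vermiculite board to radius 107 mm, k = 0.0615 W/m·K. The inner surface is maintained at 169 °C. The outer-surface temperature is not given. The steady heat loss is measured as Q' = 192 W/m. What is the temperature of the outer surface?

T_out = 16.9 °C

Sum the resistances:
  R'_carbon steel = ln(0.0788/0.0687)/(2πk) = 0.1372/(2π·38.4) = 5.685×10^-4 m·K/W
  R'_vermiculite board = ln(0.107/0.0788)/(2πk) = 0.3059/(2π·0.0615) = 0.7917 m·K/W
ΣR = 0.7922 m·K/W
ΔT = Q'·ΣR = 192 × 0.7922 = 152.1 K
Heat flows outward, so T_out = T_in − ΔT = 169 − 152.1 = 16.9 °C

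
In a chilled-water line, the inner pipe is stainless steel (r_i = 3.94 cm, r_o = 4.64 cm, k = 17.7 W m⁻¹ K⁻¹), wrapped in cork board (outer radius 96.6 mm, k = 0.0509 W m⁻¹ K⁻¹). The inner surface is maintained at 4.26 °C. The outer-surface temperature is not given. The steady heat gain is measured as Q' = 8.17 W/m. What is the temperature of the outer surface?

T_out = 23.0 °C

Sum the resistances:
  R'_stainless steel = ln(0.0464/0.0394)/(2πk) = 0.1635/(2π·17.7) = 0.001470 m·K/W
  R'_cork board = ln(0.0966/0.0464)/(2πk) = 0.7333/(2π·0.0509) = 2.293 m·K/W
ΣR = 2.294 m·K/W
ΔT = Q'·ΣR = 8.17 × 2.294 = 18.74 K
Heat flows inward, so T_out = T_in + ΔT = 4.26 + 18.74 = 23.0 °C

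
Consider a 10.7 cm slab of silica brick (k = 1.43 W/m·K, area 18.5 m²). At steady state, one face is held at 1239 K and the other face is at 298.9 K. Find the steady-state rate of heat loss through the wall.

Q = 232 kW

Q = kA·ΔT/L = 1.43 × 18.5 × |1239 K − 298.9 K| / 0.107 = 2.32×10^5 W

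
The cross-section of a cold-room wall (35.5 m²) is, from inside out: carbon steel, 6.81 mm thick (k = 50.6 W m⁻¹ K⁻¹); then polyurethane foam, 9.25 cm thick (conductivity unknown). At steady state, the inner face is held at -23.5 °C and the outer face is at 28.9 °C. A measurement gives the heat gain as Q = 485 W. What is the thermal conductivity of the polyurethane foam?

ΣR = ΔT/Q = |-23.5 − 28.9|/485 = 0.1080 K/W
Known resistances:
  R_carbon steel = L/(kA) = 0.00681/(50.6·35.5) = 3.791×10^-6 K/W
R_polyurethane foam = ΣR − ΣR_known = 0.1080 − 3.791×10^-6 = 0.1080 K/W
L/(kA) = 0.1080 ⇒ k = 0.0925/(0.1080·35.5) = 0.0241 W/m·K

k = 0.0241 W/m·K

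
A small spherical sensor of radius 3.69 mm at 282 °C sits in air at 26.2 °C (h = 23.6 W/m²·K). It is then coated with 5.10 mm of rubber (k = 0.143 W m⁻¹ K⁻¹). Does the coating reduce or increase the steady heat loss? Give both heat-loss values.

Critical radius for a sphere: r_cr = 2k/h = 0.0121 m = 1.21 cm.
Outer radius after coating: r₂ = 0.00369 + 0.00510 = 0.00879 m.
Since r₁ < r_cr and r₂ ≤ r_cr, the coating moves toward the maximum at r_cr — heat loss rises.
Bare: R = 1/(4πr₁²h) = 247.6 K/W; Q = 255.8/247.6 = 1.03 W.
Coated: R = R_cond + R_conv = 131.1 K/W; Q = 255.8/131.1 = 1.95 W.

increases: 1.03 → 1.95 W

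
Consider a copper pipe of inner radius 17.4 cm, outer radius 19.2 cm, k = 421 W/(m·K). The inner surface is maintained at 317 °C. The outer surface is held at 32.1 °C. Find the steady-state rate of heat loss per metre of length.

Q' = 2πk·ΔT/ln(r₂/r₁) = 2π × 421 × 284.9 / ln(0.192/0.174) = 7.66×10^6 W/m

Q' = 7660 kW/m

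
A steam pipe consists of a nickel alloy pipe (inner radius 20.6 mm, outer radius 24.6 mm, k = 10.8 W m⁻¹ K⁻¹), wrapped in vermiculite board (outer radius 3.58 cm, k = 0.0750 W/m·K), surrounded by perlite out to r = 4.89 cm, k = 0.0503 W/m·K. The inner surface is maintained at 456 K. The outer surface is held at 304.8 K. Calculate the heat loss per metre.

Treat each layer as a resistance in series:
  R'_nickel alloy = ln(0.0246/0.0206)/(2πk) = 0.1775/(2π·10.8) = 0.002615 m·K/W
  R'_vermiculite board = ln(0.0358/0.0246)/(2πk) = 0.3752/(2π·0.0750) = 0.7962 m·K/W
  R'_perlite = ln(0.0489/0.0358)/(2πk) = 0.3118/(2π·0.0503) = 0.9867 m·K/W
ΣR = 0.002615 + 0.7962 + 0.9867 = 1.786 m·K/W
Q' = ΔT/ΣR = (456 K − 304.8 K)/1.786 = 84.7 W/m

Q' = 84.7 W/m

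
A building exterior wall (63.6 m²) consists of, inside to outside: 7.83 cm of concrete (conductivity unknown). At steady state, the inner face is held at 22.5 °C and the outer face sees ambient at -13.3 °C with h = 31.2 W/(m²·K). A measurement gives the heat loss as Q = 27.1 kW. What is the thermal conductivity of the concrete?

ΣR = ΔT/Q = |22.5 − -13.3|/27100 = 0.001321 K/W
Known resistances:
  R_conv,out = 1/(hA) = 1/(31.2·63.6) = 5.040×10^-4 K/W
R_concrete = ΣR − ΣR_known = 0.001321 − 5.040×10^-4 = 8.170×10^-4 K/W
L/(kA) = 8.170×10^-4 ⇒ k = 0.0783/(8.170×10^-4·63.6) = 1.51 W/m·K

k = 1.51 W/m·K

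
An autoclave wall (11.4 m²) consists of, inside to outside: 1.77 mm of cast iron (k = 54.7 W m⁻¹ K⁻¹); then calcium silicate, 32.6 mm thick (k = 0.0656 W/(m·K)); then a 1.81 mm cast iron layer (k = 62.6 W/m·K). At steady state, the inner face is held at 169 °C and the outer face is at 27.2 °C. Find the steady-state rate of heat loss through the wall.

Resistance network (inner→outer):
  R_cast iron = L/(kA) = 0.00177/(54.7·11.4) = 2.838×10^-6 K/W
  R_calcium silicate = L/(kA) = 0.0326/(0.0656·11.4) = 0.04359 K/W
  R_cast iron = L/(kA) = 0.00181/(62.6·11.4) = 2.536×10^-6 K/W
ΣR = 2.838×10^-6 + 0.04359 + 2.536×10^-6 = 0.04360 K/W
Q = ΔT/ΣR = (169 °C − 27.2 °C)/0.04360 = 3250 W

Q = 3.25 kW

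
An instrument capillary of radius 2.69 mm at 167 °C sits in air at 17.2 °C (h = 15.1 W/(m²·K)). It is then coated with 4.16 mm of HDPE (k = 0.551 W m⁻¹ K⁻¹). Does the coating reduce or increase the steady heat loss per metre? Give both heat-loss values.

increases: 38.2 → 82.8 W/m

Critical radius for a cylinder: r_cr = k/h = 0.0365 m = 3.65 cm.
Outer radius after coating: r₂ = 0.00269 + 0.00416 = 0.00685 m.
Since r₁ < r_cr and r₂ ≤ r_cr, the coating moves toward the maximum at r_cr — heat loss rises.
Bare: R = 1/(2πr₁h) = 3.918 m·K/W; Q = 149.8/3.918 = 38.2 W/m.
Coated: R = R_cond + R_conv = 1.809 m·K/W; Q = 149.8/1.809 = 82.8 W/m.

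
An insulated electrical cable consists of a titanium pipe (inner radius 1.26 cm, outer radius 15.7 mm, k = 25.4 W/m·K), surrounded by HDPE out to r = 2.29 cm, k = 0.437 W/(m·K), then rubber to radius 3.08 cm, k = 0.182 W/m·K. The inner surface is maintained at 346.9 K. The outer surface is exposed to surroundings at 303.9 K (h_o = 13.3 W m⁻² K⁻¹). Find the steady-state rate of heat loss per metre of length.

Series thermal resistances, inner to outer:
  R'_titanium = ln(0.0157/0.0126)/(2πk) = 0.2200/(2π·25.4) = 0.001378 m·K/W
  R'_HDPE = ln(0.0229/0.0157)/(2πk) = 0.3775/(2π·0.437) = 0.1375 m·K/W
  R'_rubber = ln(0.0308/0.0229)/(2πk) = 0.2964/(2π·0.182) = 0.2592 m·K/W
  R'_conv,out = 1/(2πr h) = 1/(2π·0.0308·13.3) = 0.3885 m·K/W
ΣR = 0.001378 + 0.1375 + 0.2592 + 0.3885 = 0.7866 m·K/W
Q' = ΔT/ΣR = (346.9 K − 303.9 K)/0.7866 = 54.7 W/m

Q' = 54.7 W/m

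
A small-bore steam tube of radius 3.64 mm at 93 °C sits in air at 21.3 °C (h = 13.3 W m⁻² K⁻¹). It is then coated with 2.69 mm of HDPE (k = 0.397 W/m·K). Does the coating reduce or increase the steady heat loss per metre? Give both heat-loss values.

Critical radius for a cylinder: r_cr = k/h = 0.0298 m = 2.98 cm.
Outer radius after coating: r₂ = 0.00364 + 0.00269 = 0.00633 m.
Since r₁ < r_cr and r₂ ≤ r_cr, the coating moves toward the maximum at r_cr — heat loss rises.
Bare: R = 1/(2πr₁h) = 3.288 m·K/W; Q = 71.7/3.288 = 21.8 W/m.
Coated: R = R_cond + R_conv = 2.112 m·K/W; Q = 71.7/2.112 = 33.9 W/m.

increases: 21.8 → 33.9 W/m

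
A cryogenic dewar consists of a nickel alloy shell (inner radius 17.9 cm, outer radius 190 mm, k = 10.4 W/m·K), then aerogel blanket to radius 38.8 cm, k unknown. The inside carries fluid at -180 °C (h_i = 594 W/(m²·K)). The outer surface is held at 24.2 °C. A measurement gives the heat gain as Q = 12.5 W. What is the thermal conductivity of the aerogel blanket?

ΣR = ΔT/Q = |-180 − 24.2|/12.5 = 16.34 K/W
Known resistances:
  R_conv,in = 1/(4πr²h) = 1/(4π·0.179²·594) = 0.004181 K/W
  R_nickel alloy = (1/0.179 − 1/0.190)/(4πk) = 0.3234/(4π·10.4) = 0.002475 K/W
R_aerogel blanket = ΣR − ΣR_known = 16.34 − 0.006656 = 16.33 K/W
(1/r₁−1/r₂)/(4πk) = 16.33 ⇒ k = 2.686/(4π·16.33) = 0.0131 W/m·K

k = 0.0131 W/m·K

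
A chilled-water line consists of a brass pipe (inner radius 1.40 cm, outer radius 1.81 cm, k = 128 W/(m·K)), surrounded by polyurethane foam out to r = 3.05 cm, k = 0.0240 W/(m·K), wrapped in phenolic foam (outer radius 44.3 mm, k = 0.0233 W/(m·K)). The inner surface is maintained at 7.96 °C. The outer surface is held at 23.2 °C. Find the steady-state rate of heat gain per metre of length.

Treat each layer as a resistance in series:
  R'_brass = ln(0.0181/0.0140)/(2πk) = 0.2569/(2π·128) = 3.194×10^-4 m·K/W
  R'_polyurethane foam = ln(0.0305/0.0181)/(2πk) = 0.5218/(2π·0.0240) = 3.460 m·K/W
  R'_phenolic foam = ln(0.0443/0.0305)/(2πk) = 0.3733/(2π·0.0233) = 2.550 m·K/W
ΣR = 3.194×10^-4 + 3.460 + 2.550 = 6.010 m·K/W
Q' = ΔT/ΣR = (7.96 °C − 23.2 °C)/6.010 = -2.54 W/m
(Negative Q' ⇒ heat flows inward; heat gain = 2.54 W/m.)

Q' = 2.54 W/m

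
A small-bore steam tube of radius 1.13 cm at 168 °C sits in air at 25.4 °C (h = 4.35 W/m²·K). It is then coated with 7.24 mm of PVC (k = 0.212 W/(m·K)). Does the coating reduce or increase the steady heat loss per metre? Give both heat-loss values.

Critical radius for a cylinder: r_cr = k/h = 0.0487 m = 4.87 cm.
Outer radius after coating: r₂ = 0.0113 + 0.00724 = 0.01854 m.
Since r₁ < r_cr and r₂ ≤ r_cr, the coating moves toward the maximum at r_cr — heat loss rises.
Bare: R = 1/(2πr₁h) = 3.238 m·K/W; Q = 142.6/3.238 = 44.0 W/m.
Coated: R = R_cond + R_conv = 2.345 m·K/W; Q = 142.6/2.345 = 60.8 W/m.

increases: 44.0 → 60.8 W/m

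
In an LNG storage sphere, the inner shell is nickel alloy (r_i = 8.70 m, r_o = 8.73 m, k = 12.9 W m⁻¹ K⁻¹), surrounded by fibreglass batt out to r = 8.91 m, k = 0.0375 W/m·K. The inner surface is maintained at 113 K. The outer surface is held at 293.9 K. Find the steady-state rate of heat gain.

Treat each layer as a resistance in series:
  R_nickel alloy = (1/8.70 − 1/8.73)/(4πk) = 3.950×10^-4/(4π·12.9) = 2.437×10^-6 K/W
  R_fibreglass batt = (1/8.73 − 1/8.91)/(4πk) = 0.002314/(4π·0.0375) = 0.004911 K/W
ΣR = 2.437×10^-6 + 0.004911 = 0.004913 K/W
Q = ΔT/ΣR = (113 K − 293.9 K)/0.004913 = -36800 W
(Negative Q ⇒ heat flows inward; heat gain = 36800 W.)

Q = 36.8 kW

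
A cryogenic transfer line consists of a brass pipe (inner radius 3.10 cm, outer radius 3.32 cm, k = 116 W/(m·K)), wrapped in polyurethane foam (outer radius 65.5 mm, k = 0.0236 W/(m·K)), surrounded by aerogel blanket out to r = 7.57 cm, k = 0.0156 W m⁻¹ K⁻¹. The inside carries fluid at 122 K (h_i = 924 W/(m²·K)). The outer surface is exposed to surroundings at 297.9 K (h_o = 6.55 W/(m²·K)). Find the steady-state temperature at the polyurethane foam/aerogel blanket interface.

T = 248.4 K

Treat each layer as a resistance in series:
  R'_conv,in = 1/(2πr h) = 1/(2π·0.0310·924) = 0.005556 m·K/W
  R'_brass = ln(0.0332/0.0310)/(2πk) = 0.06856/(2π·116) = 9.407×10^-5 m·K/W
  R'_polyurethane foam = ln(0.0655/0.0332)/(2πk) = 0.6795/(2π·0.0236) = 4.582 m·K/W
  R'_aerogel blanket = ln(0.0757/0.0655)/(2πk) = 0.1447/(2π·0.0156) = 1.477 m·K/W
  R'_conv,out = 1/(2πr h) = 1/(2π·0.0757·6.55) = 0.3210 m·K/W
ΣR = 0.005556 + 9.407×10^-5 + 4.582 + 1.477 + 0.3210 = 6.386 m·K/W
Q' = ΔT/ΣR = (122 K − 297.9 K)/6.386 = -27.54 W/m
From the inner boundary to the polyurethane foam/aerogel blanket interface, ΣR_partial = 4.588 m·K/W.
T_interface = T_in − Q'·ΣR_partial = 122 K − (-27.54)(4.588) = 248.4 K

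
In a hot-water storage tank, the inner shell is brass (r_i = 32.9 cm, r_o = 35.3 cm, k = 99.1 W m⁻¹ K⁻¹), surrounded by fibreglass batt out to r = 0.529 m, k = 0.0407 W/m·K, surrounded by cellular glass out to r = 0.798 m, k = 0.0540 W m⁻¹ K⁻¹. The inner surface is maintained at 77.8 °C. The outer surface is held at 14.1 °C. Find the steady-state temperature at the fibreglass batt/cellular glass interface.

T = 35.6 °C

Series thermal resistances, inner to outer:
  R_brass = (1/0.329 − 1/0.353)/(4πk) = 0.2067/(4π·99.1) = 1.659×10^-4 K/W
  R_fibreglass batt = (1/0.353 − 1/0.529)/(4πk) = 0.9425/(4π·0.0407) = 1.843 K/W
  R_cellular glass = (1/0.529 − 1/0.798)/(4πk) = 0.6372/(4π·0.0540) = 0.9391 K/W
ΣR = 1.659×10^-4 + 1.843 + 0.9391 = 2.782 K/W
Q = ΔT/ΣR = (77.8 °C − 14.1 °C)/2.782 = 22.90 W
From the inner boundary to the fibreglass batt/cellular glass interface, ΣR_partial = 1.843 K/W.
T_interface = T_in − Q·ΣR_partial = 77.8 °C − (22.90)(1.843) = 35.6 °C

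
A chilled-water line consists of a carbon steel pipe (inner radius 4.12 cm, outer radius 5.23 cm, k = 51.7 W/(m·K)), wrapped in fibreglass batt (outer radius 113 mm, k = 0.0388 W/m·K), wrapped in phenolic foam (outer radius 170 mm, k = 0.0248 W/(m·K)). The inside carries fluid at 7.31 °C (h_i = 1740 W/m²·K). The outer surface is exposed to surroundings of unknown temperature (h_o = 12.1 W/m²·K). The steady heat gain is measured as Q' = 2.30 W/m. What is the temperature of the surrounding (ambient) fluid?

Sum the resistances:
  R'_conv,in = 1/(2πr h) = 1/(2π·0.0412·1740) = 0.002220 m·K/W
  R'_carbon steel = ln(0.0523/0.0412)/(2πk) = 0.2386/(2π·51.7) = 7.344×10^-4 m·K/W
  R'_fibreglass batt = ln(0.113/0.0523)/(2πk) = 0.7704/(2π·0.0388) = 3.160 m·K/W
  R'_phenolic foam = ln(0.170/0.113)/(2πk) = 0.4084/(2π·0.0248) = 2.621 m·K/W
  R'_conv,out = 1/(2πr h) = 1/(2π·0.170·12.1) = 0.07737 m·K/W
ΣR = 5.861 m·K/W
ΔT = Q'·ΣR = 2.30 × 5.861 = 13.48 K
Heat flows inward, so T_out = T_in + ΔT = 7.31 + 13.48 = 20.8 °C

T_out = 20.8 °C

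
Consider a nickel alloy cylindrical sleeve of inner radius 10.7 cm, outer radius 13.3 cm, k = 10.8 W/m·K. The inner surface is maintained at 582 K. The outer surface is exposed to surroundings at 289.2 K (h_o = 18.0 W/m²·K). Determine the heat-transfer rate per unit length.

Q' = 4.20 kW/m

Series thermal resistances, inner to outer:
  R'_nickel alloy = ln(0.133/0.107)/(2πk) = 0.2175/(2π·10.8) = 0.003206 m·K/W
  R'_conv,out = 1/(2πr h) = 1/(2π·0.133·18.0) = 0.06648 m·K/W
ΣR = 0.003206 + 0.06648 = 0.06969 m·K/W
Q' = ΔT/ΣR = (582 K − 289.2 K)/0.06969 = 4200 W/m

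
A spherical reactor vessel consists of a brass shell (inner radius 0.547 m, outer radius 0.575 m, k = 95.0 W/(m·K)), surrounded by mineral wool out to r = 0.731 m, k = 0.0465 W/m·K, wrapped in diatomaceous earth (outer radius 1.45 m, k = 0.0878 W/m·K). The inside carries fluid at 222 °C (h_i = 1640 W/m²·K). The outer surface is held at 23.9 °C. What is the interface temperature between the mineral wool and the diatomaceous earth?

Series thermal resistances, inner to outer:
  R_conv,in = 1/(4πr²h) = 1/(4π·0.547²·1640) = 1.622×10^-4 K/W
  R_brass = (1/0.547 − 1/0.575)/(4πk) = 0.08902/(4π·95.0) = 7.457×10^-5 K/W
  R_mineral wool = (1/0.575 − 1/0.731)/(4πk) = 0.3711/(4π·0.0465) = 0.6352 K/W
  R_diatomaceous earth = (1/0.731 − 1/1.45)/(4πk) = 0.6783/(4π·0.0878) = 0.6148 K/W
ΣR = 1.622×10^-4 + 7.457×10^-5 + 0.6352 + 0.6148 = 1.250 K/W
Q = ΔT/ΣR = (222 °C − 23.9 °C)/1.250 = 158.5 W
From the inner boundary to the mineral wool/diatomaceous earth interface, ΣR_partial = 0.6354 K/W.
T_interface = T_in − Q·ΣR_partial = 222 °C − (158.5)(0.6354) = 121 °C

T = 121 °C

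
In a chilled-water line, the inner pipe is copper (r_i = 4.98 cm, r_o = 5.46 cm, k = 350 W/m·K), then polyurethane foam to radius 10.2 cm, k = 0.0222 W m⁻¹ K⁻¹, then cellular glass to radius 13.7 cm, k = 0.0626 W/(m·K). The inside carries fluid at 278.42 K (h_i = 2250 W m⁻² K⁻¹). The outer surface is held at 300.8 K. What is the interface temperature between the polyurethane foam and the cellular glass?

Series thermal resistances, inner to outer:
  R'_conv,in = 1/(2πr h) = 1/(2π·0.0498·2250) = 0.001420 m·K/W
  R'_copper = ln(0.0546/0.0498)/(2πk) = 0.09202/(2π·350) = 4.184×10^-5 m·K/W
  R'_polyurethane foam = ln(0.102/0.0546)/(2πk) = 0.6249/(2π·0.0222) = 4.480 m·K/W
  R'_cellular glass = ln(0.137/0.102)/(2πk) = 0.2950/(2π·0.0626) = 0.7500 m·K/W
ΣR = 0.001420 + 4.184×10^-5 + 4.480 + 0.7500 = 5.231 m·K/W
Q' = ΔT/ΣR = (278.42 K − 300.8 K)/5.231 = -4.278 W/m
From the inner boundary to the polyurethane foam/cellular glass interface, ΣR_partial = 4.481 m·K/W.
T_interface = T_in − Q'·ΣR_partial = 278.42 K − (-4.278)(4.481) = 297.6 K

T = 297.6 K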